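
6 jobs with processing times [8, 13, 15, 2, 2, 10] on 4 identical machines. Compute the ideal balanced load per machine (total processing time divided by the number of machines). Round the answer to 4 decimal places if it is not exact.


Total processing time = 8 + 13 + 15 + 2 + 2 + 10 = 50
Number of machines = 4
Ideal balanced load = 50 / 4 = 12.5

12.5


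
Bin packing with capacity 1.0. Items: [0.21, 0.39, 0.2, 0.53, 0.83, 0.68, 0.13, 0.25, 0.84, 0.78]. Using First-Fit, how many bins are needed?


Place items sequentially using First-Fit:
  Item 0.21 -> new Bin 1
  Item 0.39 -> Bin 1 (now 0.6)
  Item 0.2 -> Bin 1 (now 0.8)
  Item 0.53 -> new Bin 2
  Item 0.83 -> new Bin 3
  Item 0.68 -> new Bin 4
  Item 0.13 -> Bin 1 (now 0.93)
  Item 0.25 -> Bin 2 (now 0.78)
  Item 0.84 -> new Bin 5
  Item 0.78 -> new Bin 6
Total bins used = 6

6


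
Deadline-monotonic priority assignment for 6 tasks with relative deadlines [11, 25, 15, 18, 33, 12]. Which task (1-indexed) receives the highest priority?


Sort tasks by relative deadline (ascending):
  Task 1: deadline = 11
  Task 6: deadline = 12
  Task 3: deadline = 15
  Task 4: deadline = 18
  Task 2: deadline = 25
  Task 5: deadline = 33
Priority order (highest first): [1, 6, 3, 4, 2, 5]
Highest priority task = 1

1


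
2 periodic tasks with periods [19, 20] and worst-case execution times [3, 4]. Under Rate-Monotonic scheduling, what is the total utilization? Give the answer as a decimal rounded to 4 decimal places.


Compute individual utilizations (exact fractions):
  Task 1: C/T = 3/19 (approx. 0.1579)
  Task 2: C/T = 4/20 = 1/5 (approx. 0.2)
Total utilization U = 3/19 + 1/5 = 34/95
Rounded to 4 decimal places: U = 0.3579
RM (Liu & Layland) bound for 2 tasks = 0.828427; compare with U = 34/95 (approx. 0.357895)
U <= bound, so schedulable by RM sufficient condition.

0.3579


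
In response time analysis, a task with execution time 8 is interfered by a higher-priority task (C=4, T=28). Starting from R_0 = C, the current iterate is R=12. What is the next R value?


R_next = C + ceil(R_prev / T_hp) * C_hp
ceil(12 / 28) = ceil(0.4286) = 1
Interference = 1 * 4 = 4
R_next = 8 + 4 = 12
R_next = R_prev, so the iteration has converged (response time = 12).

12


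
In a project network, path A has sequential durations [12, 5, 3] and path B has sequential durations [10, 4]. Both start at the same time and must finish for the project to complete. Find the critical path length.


Path A total = 12 + 5 + 3 = 20
Path B total = 10 + 4 = 14
Critical path = longest path = max(20, 14) = 20

20


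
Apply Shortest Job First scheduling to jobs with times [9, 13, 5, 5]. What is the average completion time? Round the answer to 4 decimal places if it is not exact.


SJF order (ascending): [5, 5, 9, 13]
Completion times:
  Job 1: burst=5, C=5
  Job 2: burst=5, C=10
  Job 3: burst=9, C=19
  Job 4: burst=13, C=32
Average completion = 66/4 = 16.5

16.5


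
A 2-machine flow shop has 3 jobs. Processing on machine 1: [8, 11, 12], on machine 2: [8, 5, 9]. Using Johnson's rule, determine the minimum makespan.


Apply Johnson's rule:
  Group 1 (a <= b): [(1, 8, 8)]
  Group 2 (a > b): [(3, 12, 9), (2, 11, 5)]
Optimal job order: [1, 3, 2]
Schedule:
  Job 1: M1 done at 8, M2 done at 16
  Job 3: M1 done at 20, M2 done at 29
  Job 2: M1 done at 31, M2 done at 36
Makespan = 36

36


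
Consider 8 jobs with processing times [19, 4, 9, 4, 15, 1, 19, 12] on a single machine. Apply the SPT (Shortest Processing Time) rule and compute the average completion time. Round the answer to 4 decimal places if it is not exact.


Sort jobs by processing time (SPT order): [1, 4, 4, 9, 12, 15, 19, 19]
Compute completion times sequentially:
  Job 1: processing = 1, completes at 1
  Job 2: processing = 4, completes at 5
  Job 3: processing = 4, completes at 9
  Job 4: processing = 9, completes at 18
  Job 5: processing = 12, completes at 30
  Job 6: processing = 15, completes at 45
  Job 7: processing = 19, completes at 64
  Job 8: processing = 19, completes at 83
Sum of completion times = 255
Average completion time = 255/8 = 31.875

31.875


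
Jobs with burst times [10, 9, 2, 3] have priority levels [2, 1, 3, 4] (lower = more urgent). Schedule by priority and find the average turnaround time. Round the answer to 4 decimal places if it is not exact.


Sort by priority (ascending = highest first):
Order: [(1, 9), (2, 10), (3, 2), (4, 3)]
Completion times:
  Priority 1, burst=9, C=9
  Priority 2, burst=10, C=19
  Priority 3, burst=2, C=21
  Priority 4, burst=3, C=24
Average turnaround = 73/4 = 18.25

18.25


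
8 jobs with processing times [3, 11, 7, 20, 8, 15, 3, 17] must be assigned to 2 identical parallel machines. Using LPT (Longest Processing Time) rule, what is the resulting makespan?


Sort jobs in decreasing order (LPT): [20, 17, 15, 11, 8, 7, 3, 3]
Assign each job to the least loaded machine:
  Machine 1: jobs [20, 11, 8, 3], load = 42
  Machine 2: jobs [17, 15, 7, 3], load = 42
Makespan = max load = 42

42


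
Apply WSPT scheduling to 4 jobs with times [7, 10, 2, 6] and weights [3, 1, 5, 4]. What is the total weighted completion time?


Compute p/w ratios and sort ascending (WSPT): [(2, 5), (6, 4), (7, 3), (10, 1)]
Compute weighted completion times:
  Job (p=2,w=5): C=2, w*C=5*2=10
  Job (p=6,w=4): C=8, w*C=4*8=32
  Job (p=7,w=3): C=15, w*C=3*15=45
  Job (p=10,w=1): C=25, w*C=1*25=25
Total weighted completion time = 112

112


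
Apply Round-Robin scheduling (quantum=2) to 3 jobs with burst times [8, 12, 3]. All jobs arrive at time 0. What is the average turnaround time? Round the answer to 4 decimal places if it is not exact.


Time quantum = 2
Execution trace:
  J1 runs 2 units, time = 2
  J2 runs 2 units, time = 4
  J3 runs 2 units, time = 6
  J1 runs 2 units, time = 8
  J2 runs 2 units, time = 10
  J3 runs 1 units, time = 11
  J1 runs 2 units, time = 13
  J2 runs 2 units, time = 15
  J1 runs 2 units, time = 17
  J2 runs 2 units, time = 19
  J2 runs 2 units, time = 21
  J2 runs 2 units, time = 23
Finish times: [17, 23, 11]
Average turnaround = 51/3 = 17.0

17.0


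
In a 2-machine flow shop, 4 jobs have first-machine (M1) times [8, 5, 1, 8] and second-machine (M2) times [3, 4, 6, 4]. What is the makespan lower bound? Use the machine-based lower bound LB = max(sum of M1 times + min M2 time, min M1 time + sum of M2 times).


LB1 = sum(M1 times) + min(M2 times) = 22 + 3 = 25
LB2 = min(M1 times) + sum(M2 times) = 1 + 17 = 18
Lower bound = max(LB1, LB2) = max(25, 18) = 25

25


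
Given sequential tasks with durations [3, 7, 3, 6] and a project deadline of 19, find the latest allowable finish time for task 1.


LF(activity 1) = deadline - sum of successor durations
Successors: activities 2 through 4 with durations [7, 3, 6]
Sum of successor durations = 16
LF = 19 - 16 = 3

3


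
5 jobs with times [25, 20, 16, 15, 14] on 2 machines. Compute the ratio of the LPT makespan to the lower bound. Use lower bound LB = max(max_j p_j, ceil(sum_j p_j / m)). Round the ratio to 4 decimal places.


LPT order: [25, 20, 16, 15, 14]
Machine loads after assignment: [40, 50]
LPT makespan = 50
Lower bound = max(max_job, ceil(total/2)) = max(25, 45) = 45
Ratio = 50 / 45 = 1.1111

1.1111


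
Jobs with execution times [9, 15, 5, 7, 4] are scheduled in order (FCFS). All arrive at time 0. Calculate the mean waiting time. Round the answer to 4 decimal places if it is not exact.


FCFS order (as given): [9, 15, 5, 7, 4]
Waiting times:
  Job 1: wait = 0
  Job 2: wait = 9
  Job 3: wait = 24
  Job 4: wait = 29
  Job 5: wait = 36
Sum of waiting times = 98
Average waiting time = 98/5 = 19.6

19.6


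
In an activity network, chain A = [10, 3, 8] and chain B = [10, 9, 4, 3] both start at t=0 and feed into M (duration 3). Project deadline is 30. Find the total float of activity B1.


Forward pass: ES(B1) = sum of predecessors on chain B = 0
EF = ES + duration = 0 + 10 = 10
Backward pass: LF(M) = deadline = 30; LS(M) = 30 - 3 = 27
LF(B1) = LS(M) - sum(successors on chain B) = 27 - 16 = 11
LS = LF - duration = 11 - 10 = 1
Total float = LS - ES = 1 - 0 = 1

1


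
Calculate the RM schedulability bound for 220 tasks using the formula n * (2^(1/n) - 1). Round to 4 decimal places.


Compute 2^(1/220) = 1.0031556376
Subtract 1: 1.0031556376 - 1 = 0.0031556376
Multiply by n: 220 * 0.0031556376 = 0.6942402720
Round to 4 dp: 0.6942

0.6942


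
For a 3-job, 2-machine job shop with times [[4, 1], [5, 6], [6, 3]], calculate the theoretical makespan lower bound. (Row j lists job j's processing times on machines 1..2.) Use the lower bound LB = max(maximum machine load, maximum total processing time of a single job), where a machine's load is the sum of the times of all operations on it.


Machine loads:
  Machine 1: 4 + 5 + 6 = 15
  Machine 2: 1 + 6 + 3 = 10
Max machine load = 15
Job totals:
  Job 1: 5
  Job 2: 11
  Job 3: 9
Max job total = 11
Lower bound = max(15, 11) = 15

15


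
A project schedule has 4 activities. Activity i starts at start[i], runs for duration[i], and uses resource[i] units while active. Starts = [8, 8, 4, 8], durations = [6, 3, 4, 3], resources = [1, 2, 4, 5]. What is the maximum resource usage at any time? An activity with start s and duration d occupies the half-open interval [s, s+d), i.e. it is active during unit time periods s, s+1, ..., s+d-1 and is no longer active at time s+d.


Each activity i is active on [start_i, start_i + duration_i).
Compute total resource usage per time slot:
  t=0: active resources = [], total = 0
  t=1: active resources = [], total = 0
  t=2: active resources = [], total = 0
  t=3: active resources = [], total = 0
  t=4: active resources = [4], total = 4
  t=5: active resources = [4], total = 4
  t=6: active resources = [4], total = 4
  t=7: active resources = [4], total = 4
  t=8: active resources = [1, 2, 5], total = 8
  t=9: active resources = [1, 2, 5], total = 8
  t=10: active resources = [1, 2, 5], total = 8
  t=11: active resources = [1], total = 1
  t=12: active resources = [1], total = 1
  t=13: active resources = [1], total = 1
Peak resource demand = 8

8


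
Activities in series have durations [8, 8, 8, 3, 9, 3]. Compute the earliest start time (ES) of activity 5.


Activity 5 starts after activities 1 through 4 complete.
Predecessor durations: [8, 8, 8, 3]
ES = 8 + 8 + 8 + 3 = 27

27


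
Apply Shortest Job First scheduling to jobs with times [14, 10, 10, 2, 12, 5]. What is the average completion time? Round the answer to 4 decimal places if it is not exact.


SJF order (ascending): [2, 5, 10, 10, 12, 14]
Completion times:
  Job 1: burst=2, C=2
  Job 2: burst=5, C=7
  Job 3: burst=10, C=17
  Job 4: burst=10, C=27
  Job 5: burst=12, C=39
  Job 6: burst=14, C=53
Average completion = 145/6 = 24.1667

24.1667


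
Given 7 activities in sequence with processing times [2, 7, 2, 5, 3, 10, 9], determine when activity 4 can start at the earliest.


Activity 4 starts after activities 1 through 3 complete.
Predecessor durations: [2, 7, 2]
ES = 2 + 7 + 2 = 11

11


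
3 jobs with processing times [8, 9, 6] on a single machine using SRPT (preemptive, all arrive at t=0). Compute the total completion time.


Since all jobs arrive at t=0, SRPT equals SPT ordering.
SPT order: [6, 8, 9]
Completion times:
  Job 1: p=6, C=6
  Job 2: p=8, C=14
  Job 3: p=9, C=23
Total completion time = 6 + 14 + 23 = 43

43


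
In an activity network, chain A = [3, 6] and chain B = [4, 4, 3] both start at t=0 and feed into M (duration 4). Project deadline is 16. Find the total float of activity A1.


Forward pass: ES(A1) = sum of predecessors on chain A = 0
EF = ES + duration = 0 + 3 = 3
Backward pass: LF(M) = deadline = 16; LS(M) = 16 - 4 = 12
LF(A1) = LS(M) - sum(successors on chain A) = 12 - 6 = 6
LS = LF - duration = 6 - 3 = 3
Total float = LS - ES = 3 - 0 = 3

3


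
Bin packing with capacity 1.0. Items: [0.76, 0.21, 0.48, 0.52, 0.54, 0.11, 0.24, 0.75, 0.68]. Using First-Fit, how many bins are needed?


Place items sequentially using First-Fit:
  Item 0.76 -> new Bin 1
  Item 0.21 -> Bin 1 (now 0.97)
  Item 0.48 -> new Bin 2
  Item 0.52 -> Bin 2 (now 1.0)
  Item 0.54 -> new Bin 3
  Item 0.11 -> Bin 3 (now 0.65)
  Item 0.24 -> Bin 3 (now 0.89)
  Item 0.75 -> new Bin 4
  Item 0.68 -> new Bin 5
Total bins used = 5

5


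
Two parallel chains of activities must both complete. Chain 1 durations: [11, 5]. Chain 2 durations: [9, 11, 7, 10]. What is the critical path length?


Path A total = 11 + 5 = 16
Path B total = 9 + 11 + 7 + 10 = 37
Critical path = longest path = max(16, 37) = 37

37


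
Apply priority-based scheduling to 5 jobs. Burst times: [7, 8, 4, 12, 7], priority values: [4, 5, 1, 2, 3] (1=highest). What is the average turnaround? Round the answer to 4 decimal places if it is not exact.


Sort by priority (ascending = highest first):
Order: [(1, 4), (2, 12), (3, 7), (4, 7), (5, 8)]
Completion times:
  Priority 1, burst=4, C=4
  Priority 2, burst=12, C=16
  Priority 3, burst=7, C=23
  Priority 4, burst=7, C=30
  Priority 5, burst=8, C=38
Average turnaround = 111/5 = 22.2

22.2


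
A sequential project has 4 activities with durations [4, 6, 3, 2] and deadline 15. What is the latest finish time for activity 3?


LF(activity 3) = deadline - sum of successor durations
Successors: activities 4 through 4 with durations [2]
Sum of successor durations = 2
LF = 15 - 2 = 13

13


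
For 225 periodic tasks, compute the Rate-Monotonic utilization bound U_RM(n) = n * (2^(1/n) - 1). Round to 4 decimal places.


Compute 2^(1/225) = 1.0030854042
Subtract 1: 1.0030854042 - 1 = 0.0030854042
Multiply by n: 225 * 0.0030854042 = 0.6942159450
Round to 4 dp: 0.6942

0.6942


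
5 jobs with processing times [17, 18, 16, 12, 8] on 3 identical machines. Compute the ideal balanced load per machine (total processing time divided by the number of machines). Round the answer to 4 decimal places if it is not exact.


Total processing time = 17 + 18 + 16 + 12 + 8 = 71
Number of machines = 3
Ideal balanced load = 71 / 3 = 23.6667

23.6667


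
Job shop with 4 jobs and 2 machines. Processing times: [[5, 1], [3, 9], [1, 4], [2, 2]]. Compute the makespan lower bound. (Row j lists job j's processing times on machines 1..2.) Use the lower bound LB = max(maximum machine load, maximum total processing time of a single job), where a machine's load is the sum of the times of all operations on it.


Machine loads:
  Machine 1: 5 + 3 + 1 + 2 = 11
  Machine 2: 1 + 9 + 4 + 2 = 16
Max machine load = 16
Job totals:
  Job 1: 6
  Job 2: 12
  Job 3: 5
  Job 4: 4
Max job total = 12
Lower bound = max(16, 12) = 16

16


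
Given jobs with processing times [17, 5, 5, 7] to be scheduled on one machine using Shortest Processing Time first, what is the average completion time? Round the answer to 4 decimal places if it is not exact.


Sort jobs by processing time (SPT order): [5, 5, 7, 17]
Compute completion times sequentially:
  Job 1: processing = 5, completes at 5
  Job 2: processing = 5, completes at 10
  Job 3: processing = 7, completes at 17
  Job 4: processing = 17, completes at 34
Sum of completion times = 66
Average completion time = 66/4 = 16.5

16.5


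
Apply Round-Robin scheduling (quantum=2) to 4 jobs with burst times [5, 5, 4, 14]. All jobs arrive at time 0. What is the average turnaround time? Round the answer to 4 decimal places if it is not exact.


Time quantum = 2
Execution trace:
  J1 runs 2 units, time = 2
  J2 runs 2 units, time = 4
  J3 runs 2 units, time = 6
  J4 runs 2 units, time = 8
  J1 runs 2 units, time = 10
  J2 runs 2 units, time = 12
  J3 runs 2 units, time = 14
  J4 runs 2 units, time = 16
  J1 runs 1 units, time = 17
  J2 runs 1 units, time = 18
  J4 runs 2 units, time = 20
  J4 runs 2 units, time = 22
  J4 runs 2 units, time = 24
  J4 runs 2 units, time = 26
  J4 runs 2 units, time = 28
Finish times: [17, 18, 14, 28]
Average turnaround = 77/4 = 19.25

19.25


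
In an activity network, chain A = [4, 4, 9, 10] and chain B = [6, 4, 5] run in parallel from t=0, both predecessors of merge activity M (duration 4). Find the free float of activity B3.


ES(B3) = sum of predecessors on chain B = 10
EF(B3) = ES + duration = 10 + 5 = 15
Successor of B3 is M. ES(M) = max(sum(A), sum(B)) = max(27, 15) = 27
Free float = ES(successor) - EF(current) = 27 - 15 = 12

12


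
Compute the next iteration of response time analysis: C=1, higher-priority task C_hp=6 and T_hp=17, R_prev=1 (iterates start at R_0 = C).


R_next = C + ceil(R_prev / T_hp) * C_hp
ceil(1 / 17) = ceil(0.0588) = 1
Interference = 1 * 6 = 6
R_next = 1 + 6 = 7

7


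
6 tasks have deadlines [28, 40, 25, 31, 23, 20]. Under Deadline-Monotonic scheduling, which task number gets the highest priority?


Sort tasks by relative deadline (ascending):
  Task 6: deadline = 20
  Task 5: deadline = 23
  Task 3: deadline = 25
  Task 1: deadline = 28
  Task 4: deadline = 31
  Task 2: deadline = 40
Priority order (highest first): [6, 5, 3, 1, 4, 2]
Highest priority task = 6

6


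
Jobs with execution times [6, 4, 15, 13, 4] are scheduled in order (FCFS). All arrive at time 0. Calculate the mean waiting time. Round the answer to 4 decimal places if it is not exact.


FCFS order (as given): [6, 4, 15, 13, 4]
Waiting times:
  Job 1: wait = 0
  Job 2: wait = 6
  Job 3: wait = 10
  Job 4: wait = 25
  Job 5: wait = 38
Sum of waiting times = 79
Average waiting time = 79/5 = 15.8

15.8


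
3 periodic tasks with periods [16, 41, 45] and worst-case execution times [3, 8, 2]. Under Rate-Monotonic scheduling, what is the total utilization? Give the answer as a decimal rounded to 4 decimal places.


Compute individual utilizations (exact fractions):
  Task 1: C/T = 3/16 (approx. 0.1875)
  Task 2: C/T = 8/41 (approx. 0.1951)
  Task 3: C/T = 2/45 (approx. 0.0444)
Total utilization U = 3/16 + 8/41 + 2/45 = 12607/29520
Rounded to 4 decimal places: U = 0.4271
RM (Liu & Layland) bound for 3 tasks = 0.779763; compare with U = 12607/29520 (approx. 0.427066)
U <= bound, so schedulable by RM sufficient condition.

0.4271


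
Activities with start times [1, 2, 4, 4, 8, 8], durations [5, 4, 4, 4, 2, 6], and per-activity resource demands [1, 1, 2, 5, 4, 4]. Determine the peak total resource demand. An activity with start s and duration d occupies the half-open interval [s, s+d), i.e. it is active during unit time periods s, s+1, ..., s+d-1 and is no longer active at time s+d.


Each activity i is active on [start_i, start_i + duration_i).
Compute total resource usage per time slot:
  t=0: active resources = [], total = 0
  t=1: active resources = [1], total = 1
  t=2: active resources = [1, 1], total = 2
  t=3: active resources = [1, 1], total = 2
  t=4: active resources = [1, 1, 2, 5], total = 9
  t=5: active resources = [1, 1, 2, 5], total = 9
  t=6: active resources = [2, 5], total = 7
  t=7: active resources = [2, 5], total = 7
  t=8: active resources = [4, 4], total = 8
  t=9: active resources = [4, 4], total = 8
  t=10: active resources = [4], total = 4
  t=11: active resources = [4], total = 4
  t=12: active resources = [4], total = 4
  t=13: active resources = [4], total = 4
Peak resource demand = 9

9


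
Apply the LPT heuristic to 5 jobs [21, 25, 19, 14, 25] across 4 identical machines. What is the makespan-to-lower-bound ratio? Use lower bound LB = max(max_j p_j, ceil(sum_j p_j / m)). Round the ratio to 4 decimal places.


LPT order: [25, 25, 21, 19, 14]
Machine loads after assignment: [25, 25, 21, 33]
LPT makespan = 33
Lower bound = max(max_job, ceil(total/4)) = max(25, 26) = 26
Ratio = 33 / 26 = 1.2692

1.2692


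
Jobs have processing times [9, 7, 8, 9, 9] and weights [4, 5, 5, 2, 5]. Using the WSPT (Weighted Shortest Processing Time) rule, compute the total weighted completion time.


Compute p/w ratios and sort ascending (WSPT): [(7, 5), (8, 5), (9, 5), (9, 4), (9, 2)]
Compute weighted completion times:
  Job (p=7,w=5): C=7, w*C=5*7=35
  Job (p=8,w=5): C=15, w*C=5*15=75
  Job (p=9,w=5): C=24, w*C=5*24=120
  Job (p=9,w=4): C=33, w*C=4*33=132
  Job (p=9,w=2): C=42, w*C=2*42=84
Total weighted completion time = 446

446


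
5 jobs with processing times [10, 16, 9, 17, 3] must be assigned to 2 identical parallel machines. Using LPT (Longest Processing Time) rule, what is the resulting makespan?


Sort jobs in decreasing order (LPT): [17, 16, 10, 9, 3]
Assign each job to the least loaded machine:
  Machine 1: jobs [17, 9, 3], load = 29
  Machine 2: jobs [16, 10], load = 26
Makespan = max load = 29

29


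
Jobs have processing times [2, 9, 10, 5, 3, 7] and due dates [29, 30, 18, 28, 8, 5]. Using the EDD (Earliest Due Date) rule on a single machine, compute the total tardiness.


Sort by due date (EDD order): [(7, 5), (3, 8), (10, 18), (5, 28), (2, 29), (9, 30)]
Compute completion times and tardiness:
  Job 1: p=7, d=5, C=7, tardiness=max(0,7-5)=2
  Job 2: p=3, d=8, C=10, tardiness=max(0,10-8)=2
  Job 3: p=10, d=18, C=20, tardiness=max(0,20-18)=2
  Job 4: p=5, d=28, C=25, tardiness=max(0,25-28)=0
  Job 5: p=2, d=29, C=27, tardiness=max(0,27-29)=0
  Job 6: p=9, d=30, C=36, tardiness=max(0,36-30)=6
Total tardiness = 12

12


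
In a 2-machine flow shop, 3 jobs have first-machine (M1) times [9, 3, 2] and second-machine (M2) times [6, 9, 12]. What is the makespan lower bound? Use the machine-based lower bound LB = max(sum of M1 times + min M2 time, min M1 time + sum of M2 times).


LB1 = sum(M1 times) + min(M2 times) = 14 + 6 = 20
LB2 = min(M1 times) + sum(M2 times) = 2 + 27 = 29
Lower bound = max(LB1, LB2) = max(20, 29) = 29

29


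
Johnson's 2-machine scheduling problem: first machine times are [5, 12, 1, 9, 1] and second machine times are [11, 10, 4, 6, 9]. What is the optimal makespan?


Apply Johnson's rule:
  Group 1 (a <= b): [(3, 1, 4), (5, 1, 9), (1, 5, 11)]
  Group 2 (a > b): [(2, 12, 10), (4, 9, 6)]
Optimal job order: [3, 5, 1, 2, 4]
Schedule:
  Job 3: M1 done at 1, M2 done at 5
  Job 5: M1 done at 2, M2 done at 14
  Job 1: M1 done at 7, M2 done at 25
  Job 2: M1 done at 19, M2 done at 35
  Job 4: M1 done at 28, M2 done at 41
Makespan = 41

41


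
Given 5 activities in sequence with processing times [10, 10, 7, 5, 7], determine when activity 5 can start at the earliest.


Activity 5 starts after activities 1 through 4 complete.
Predecessor durations: [10, 10, 7, 5]
ES = 10 + 10 + 7 + 5 = 32

32


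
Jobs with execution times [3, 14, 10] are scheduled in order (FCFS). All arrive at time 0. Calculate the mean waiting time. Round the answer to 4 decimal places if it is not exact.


FCFS order (as given): [3, 14, 10]
Waiting times:
  Job 1: wait = 0
  Job 2: wait = 3
  Job 3: wait = 17
Sum of waiting times = 20
Average waiting time = 20/3 = 6.6667

6.6667


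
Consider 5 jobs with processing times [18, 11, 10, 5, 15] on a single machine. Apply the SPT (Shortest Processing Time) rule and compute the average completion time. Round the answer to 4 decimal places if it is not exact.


Sort jobs by processing time (SPT order): [5, 10, 11, 15, 18]
Compute completion times sequentially:
  Job 1: processing = 5, completes at 5
  Job 2: processing = 10, completes at 15
  Job 3: processing = 11, completes at 26
  Job 4: processing = 15, completes at 41
  Job 5: processing = 18, completes at 59
Sum of completion times = 146
Average completion time = 146/5 = 29.2

29.2


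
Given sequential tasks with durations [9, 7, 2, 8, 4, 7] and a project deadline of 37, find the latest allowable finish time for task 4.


LF(activity 4) = deadline - sum of successor durations
Successors: activities 5 through 6 with durations [4, 7]
Sum of successor durations = 11
LF = 37 - 11 = 26

26


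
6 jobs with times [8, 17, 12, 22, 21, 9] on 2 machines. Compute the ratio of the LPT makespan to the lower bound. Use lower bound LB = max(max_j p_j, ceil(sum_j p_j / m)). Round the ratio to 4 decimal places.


LPT order: [22, 21, 17, 12, 9, 8]
Machine loads after assignment: [43, 46]
LPT makespan = 46
Lower bound = max(max_job, ceil(total/2)) = max(22, 45) = 45
Ratio = 46 / 45 = 1.0222

1.0222


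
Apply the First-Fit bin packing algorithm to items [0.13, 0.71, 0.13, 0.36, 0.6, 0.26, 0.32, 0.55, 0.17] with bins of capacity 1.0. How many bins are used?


Place items sequentially using First-Fit:
  Item 0.13 -> new Bin 1
  Item 0.71 -> Bin 1 (now 0.84)
  Item 0.13 -> Bin 1 (now 0.97)
  Item 0.36 -> new Bin 2
  Item 0.6 -> Bin 2 (now 0.96)
  Item 0.26 -> new Bin 3
  Item 0.32 -> Bin 3 (now 0.58)
  Item 0.55 -> new Bin 4
  Item 0.17 -> Bin 3 (now 0.75)
Total bins used = 4

4


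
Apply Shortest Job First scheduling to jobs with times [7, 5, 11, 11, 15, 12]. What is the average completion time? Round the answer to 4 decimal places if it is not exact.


SJF order (ascending): [5, 7, 11, 11, 12, 15]
Completion times:
  Job 1: burst=5, C=5
  Job 2: burst=7, C=12
  Job 3: burst=11, C=23
  Job 4: burst=11, C=34
  Job 5: burst=12, C=46
  Job 6: burst=15, C=61
Average completion = 181/6 = 30.1667

30.1667


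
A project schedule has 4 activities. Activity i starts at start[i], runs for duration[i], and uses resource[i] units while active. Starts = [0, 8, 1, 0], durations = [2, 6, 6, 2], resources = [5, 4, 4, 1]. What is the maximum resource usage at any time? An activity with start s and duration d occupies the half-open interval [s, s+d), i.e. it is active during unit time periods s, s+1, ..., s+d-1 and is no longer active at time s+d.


Each activity i is active on [start_i, start_i + duration_i).
Compute total resource usage per time slot:
  t=0: active resources = [5, 1], total = 6
  t=1: active resources = [5, 4, 1], total = 10
  t=2: active resources = [4], total = 4
  t=3: active resources = [4], total = 4
  t=4: active resources = [4], total = 4
  t=5: active resources = [4], total = 4
  t=6: active resources = [4], total = 4
  t=7: active resources = [], total = 0
  t=8: active resources = [4], total = 4
  t=9: active resources = [4], total = 4
  t=10: active resources = [4], total = 4
  t=11: active resources = [4], total = 4
  t=12: active resources = [4], total = 4
  t=13: active resources = [4], total = 4
Peak resource demand = 10

10


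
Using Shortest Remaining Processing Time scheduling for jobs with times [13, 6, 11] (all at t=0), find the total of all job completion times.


Since all jobs arrive at t=0, SRPT equals SPT ordering.
SPT order: [6, 11, 13]
Completion times:
  Job 1: p=6, C=6
  Job 2: p=11, C=17
  Job 3: p=13, C=30
Total completion time = 6 + 17 + 30 = 53

53


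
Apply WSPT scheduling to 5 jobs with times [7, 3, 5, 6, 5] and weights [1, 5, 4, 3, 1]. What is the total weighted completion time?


Compute p/w ratios and sort ascending (WSPT): [(3, 5), (5, 4), (6, 3), (5, 1), (7, 1)]
Compute weighted completion times:
  Job (p=3,w=5): C=3, w*C=5*3=15
  Job (p=5,w=4): C=8, w*C=4*8=32
  Job (p=6,w=3): C=14, w*C=3*14=42
  Job (p=5,w=1): C=19, w*C=1*19=19
  Job (p=7,w=1): C=26, w*C=1*26=26
Total weighted completion time = 134

134


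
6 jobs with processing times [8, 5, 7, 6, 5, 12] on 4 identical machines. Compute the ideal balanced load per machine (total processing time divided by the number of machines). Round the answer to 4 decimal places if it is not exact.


Total processing time = 8 + 5 + 7 + 6 + 5 + 12 = 43
Number of machines = 4
Ideal balanced load = 43 / 4 = 10.75

10.75


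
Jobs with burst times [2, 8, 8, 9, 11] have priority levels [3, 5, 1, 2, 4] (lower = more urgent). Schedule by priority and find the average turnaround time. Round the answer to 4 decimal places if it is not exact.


Sort by priority (ascending = highest first):
Order: [(1, 8), (2, 9), (3, 2), (4, 11), (5, 8)]
Completion times:
  Priority 1, burst=8, C=8
  Priority 2, burst=9, C=17
  Priority 3, burst=2, C=19
  Priority 4, burst=11, C=30
  Priority 5, burst=8, C=38
Average turnaround = 112/5 = 22.4

22.4


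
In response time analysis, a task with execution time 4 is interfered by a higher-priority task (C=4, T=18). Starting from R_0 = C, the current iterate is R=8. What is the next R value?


R_next = C + ceil(R_prev / T_hp) * C_hp
ceil(8 / 18) = ceil(0.4444) = 1
Interference = 1 * 4 = 4
R_next = 4 + 4 = 8
R_next = R_prev, so the iteration has converged (response time = 8).

8


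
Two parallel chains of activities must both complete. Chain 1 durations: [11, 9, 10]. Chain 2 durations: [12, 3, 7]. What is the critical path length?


Path A total = 11 + 9 + 10 = 30
Path B total = 12 + 3 + 7 = 22
Critical path = longest path = max(30, 22) = 30

30


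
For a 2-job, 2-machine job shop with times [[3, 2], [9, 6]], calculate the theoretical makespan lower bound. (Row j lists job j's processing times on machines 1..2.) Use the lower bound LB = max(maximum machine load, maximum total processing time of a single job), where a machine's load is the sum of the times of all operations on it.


Machine loads:
  Machine 1: 3 + 9 = 12
  Machine 2: 2 + 6 = 8
Max machine load = 12
Job totals:
  Job 1: 5
  Job 2: 15
Max job total = 15
Lower bound = max(12, 15) = 15

15


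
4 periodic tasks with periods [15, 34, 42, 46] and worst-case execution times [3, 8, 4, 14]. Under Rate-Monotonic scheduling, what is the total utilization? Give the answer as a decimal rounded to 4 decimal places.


Compute individual utilizations (exact fractions):
  Task 1: C/T = 3/15 = 1/5 (approx. 0.2)
  Task 2: C/T = 8/34 = 4/17 (approx. 0.2353)
  Task 3: C/T = 4/42 = 2/21 (approx. 0.0952)
  Task 4: C/T = 14/46 = 7/23 (approx. 0.3043)
Total utilization U = 1/5 + 4/17 + 2/21 + 7/23 = 34276/41055
Rounded to 4 decimal places: U = 0.8349
RM (Liu & Layland) bound for 4 tasks = 0.756828; compare with U = 34276/41055 (approx. 0.834880)
bound < U <= 1, so the RM sufficient condition is not met (inconclusive; an exact test such as response-time analysis is needed).

0.8349


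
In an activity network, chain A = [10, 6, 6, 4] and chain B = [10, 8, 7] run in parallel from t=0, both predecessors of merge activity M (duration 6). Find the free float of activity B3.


ES(B3) = sum of predecessors on chain B = 18
EF(B3) = ES + duration = 18 + 7 = 25
Successor of B3 is M. ES(M) = max(sum(A), sum(B)) = max(26, 25) = 26
Free float = ES(successor) - EF(current) = 26 - 25 = 1

1


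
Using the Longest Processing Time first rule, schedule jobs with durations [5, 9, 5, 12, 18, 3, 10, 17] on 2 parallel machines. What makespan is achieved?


Sort jobs in decreasing order (LPT): [18, 17, 12, 10, 9, 5, 5, 3]
Assign each job to the least loaded machine:
  Machine 1: jobs [18, 10, 9, 3], load = 40
  Machine 2: jobs [17, 12, 5, 5], load = 39
Makespan = max load = 40

40


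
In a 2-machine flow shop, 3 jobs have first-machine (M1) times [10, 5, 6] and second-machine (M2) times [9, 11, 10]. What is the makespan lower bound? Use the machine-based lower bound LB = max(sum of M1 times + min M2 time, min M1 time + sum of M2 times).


LB1 = sum(M1 times) + min(M2 times) = 21 + 9 = 30
LB2 = min(M1 times) + sum(M2 times) = 5 + 30 = 35
Lower bound = max(LB1, LB2) = max(30, 35) = 35

35


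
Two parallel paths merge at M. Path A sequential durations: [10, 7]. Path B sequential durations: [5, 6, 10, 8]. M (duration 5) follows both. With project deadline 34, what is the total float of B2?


Forward pass: ES(B2) = sum of predecessors on chain B = 5
EF = ES + duration = 5 + 6 = 11
Backward pass: LF(M) = deadline = 34; LS(M) = 34 - 5 = 29
LF(B2) = LS(M) - sum(successors on chain B) = 29 - 18 = 11
LS = LF - duration = 11 - 6 = 5
Total float = LS - ES = 5 - 5 = 0

0


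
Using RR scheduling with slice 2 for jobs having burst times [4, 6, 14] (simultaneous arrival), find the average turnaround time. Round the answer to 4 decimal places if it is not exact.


Time quantum = 2
Execution trace:
  J1 runs 2 units, time = 2
  J2 runs 2 units, time = 4
  J3 runs 2 units, time = 6
  J1 runs 2 units, time = 8
  J2 runs 2 units, time = 10
  J3 runs 2 units, time = 12
  J2 runs 2 units, time = 14
  J3 runs 2 units, time = 16
  J3 runs 2 units, time = 18
  J3 runs 2 units, time = 20
  J3 runs 2 units, time = 22
  J3 runs 2 units, time = 24
Finish times: [8, 14, 24]
Average turnaround = 46/3 = 15.3333

15.3333


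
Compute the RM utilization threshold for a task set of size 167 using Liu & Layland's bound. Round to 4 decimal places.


Compute 2^(1/167) = 1.0041592075
Subtract 1: 1.0041592075 - 1 = 0.0041592075
Multiply by n: 167 * 0.0041592075 = 0.6945876525
Round to 4 dp: 0.6946

0.6946


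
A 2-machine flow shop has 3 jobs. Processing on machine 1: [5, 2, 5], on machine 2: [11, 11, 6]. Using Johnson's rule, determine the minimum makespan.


Apply Johnson's rule:
  Group 1 (a <= b): [(2, 2, 11), (1, 5, 11), (3, 5, 6)]
  Group 2 (a > b): []
Optimal job order: [2, 1, 3]
Schedule:
  Job 2: M1 done at 2, M2 done at 13
  Job 1: M1 done at 7, M2 done at 24
  Job 3: M1 done at 12, M2 done at 30
Makespan = 30

30


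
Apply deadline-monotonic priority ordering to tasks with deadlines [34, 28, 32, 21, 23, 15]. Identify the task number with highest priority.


Sort tasks by relative deadline (ascending):
  Task 6: deadline = 15
  Task 4: deadline = 21
  Task 5: deadline = 23
  Task 2: deadline = 28
  Task 3: deadline = 32
  Task 1: deadline = 34
Priority order (highest first): [6, 4, 5, 2, 3, 1]
Highest priority task = 6

6


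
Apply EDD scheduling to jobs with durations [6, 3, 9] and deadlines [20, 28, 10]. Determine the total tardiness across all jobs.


Sort by due date (EDD order): [(9, 10), (6, 20), (3, 28)]
Compute completion times and tardiness:
  Job 1: p=9, d=10, C=9, tardiness=max(0,9-10)=0
  Job 2: p=6, d=20, C=15, tardiness=max(0,15-20)=0
  Job 3: p=3, d=28, C=18, tardiness=max(0,18-28)=0
Total tardiness = 0

0


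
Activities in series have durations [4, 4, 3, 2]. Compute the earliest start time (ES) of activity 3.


Activity 3 starts after activities 1 through 2 complete.
Predecessor durations: [4, 4]
ES = 4 + 4 = 8

8


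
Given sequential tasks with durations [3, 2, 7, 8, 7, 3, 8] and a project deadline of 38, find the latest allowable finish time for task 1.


LF(activity 1) = deadline - sum of successor durations
Successors: activities 2 through 7 with durations [2, 7, 8, 7, 3, 8]
Sum of successor durations = 35
LF = 38 - 35 = 3

3


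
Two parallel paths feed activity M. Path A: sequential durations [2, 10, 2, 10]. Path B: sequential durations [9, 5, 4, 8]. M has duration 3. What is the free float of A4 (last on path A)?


ES(A4) = sum of predecessors on chain A = 14
EF(A4) = ES + duration = 14 + 10 = 24
Successor of A4 is M. ES(M) = max(sum(A), sum(B)) = max(24, 26) = 26
Free float = ES(successor) - EF(current) = 26 - 24 = 2

2


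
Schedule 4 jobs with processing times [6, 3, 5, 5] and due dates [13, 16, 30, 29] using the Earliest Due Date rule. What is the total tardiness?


Sort by due date (EDD order): [(6, 13), (3, 16), (5, 29), (5, 30)]
Compute completion times and tardiness:
  Job 1: p=6, d=13, C=6, tardiness=max(0,6-13)=0
  Job 2: p=3, d=16, C=9, tardiness=max(0,9-16)=0
  Job 3: p=5, d=29, C=14, tardiness=max(0,14-29)=0
  Job 4: p=5, d=30, C=19, tardiness=max(0,19-30)=0
Total tardiness = 0

0


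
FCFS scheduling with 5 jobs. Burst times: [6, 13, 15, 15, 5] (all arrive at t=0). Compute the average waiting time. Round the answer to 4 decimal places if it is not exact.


FCFS order (as given): [6, 13, 15, 15, 5]
Waiting times:
  Job 1: wait = 0
  Job 2: wait = 6
  Job 3: wait = 19
  Job 4: wait = 34
  Job 5: wait = 49
Sum of waiting times = 108
Average waiting time = 108/5 = 21.6

21.6


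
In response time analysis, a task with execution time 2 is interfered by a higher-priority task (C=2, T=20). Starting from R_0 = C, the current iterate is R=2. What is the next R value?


R_next = C + ceil(R_prev / T_hp) * C_hp
ceil(2 / 20) = ceil(0.1) = 1
Interference = 1 * 2 = 2
R_next = 2 + 2 = 4

4


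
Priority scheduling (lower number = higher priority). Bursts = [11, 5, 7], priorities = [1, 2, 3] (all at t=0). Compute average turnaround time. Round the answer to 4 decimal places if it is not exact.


Sort by priority (ascending = highest first):
Order: [(1, 11), (2, 5), (3, 7)]
Completion times:
  Priority 1, burst=11, C=11
  Priority 2, burst=5, C=16
  Priority 3, burst=7, C=23
Average turnaround = 50/3 = 16.6667

16.6667


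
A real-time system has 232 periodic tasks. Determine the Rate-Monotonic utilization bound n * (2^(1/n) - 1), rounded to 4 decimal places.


Compute 2^(1/232) = 1.0029921710
Subtract 1: 1.0029921710 - 1 = 0.0029921710
Multiply by n: 232 * 0.0029921710 = 0.6941836720
Round to 4 dp: 0.6942

0.6942


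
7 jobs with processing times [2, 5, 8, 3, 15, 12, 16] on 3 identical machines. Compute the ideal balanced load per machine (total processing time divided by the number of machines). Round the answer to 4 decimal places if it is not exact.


Total processing time = 2 + 5 + 8 + 3 + 15 + 12 + 16 = 61
Number of machines = 3
Ideal balanced load = 61 / 3 = 20.3333

20.3333


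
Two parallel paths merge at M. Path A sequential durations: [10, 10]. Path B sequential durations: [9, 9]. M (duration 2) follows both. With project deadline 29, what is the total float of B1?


Forward pass: ES(B1) = sum of predecessors on chain B = 0
EF = ES + duration = 0 + 9 = 9
Backward pass: LF(M) = deadline = 29; LS(M) = 29 - 2 = 27
LF(B1) = LS(M) - sum(successors on chain B) = 27 - 9 = 18
LS = LF - duration = 18 - 9 = 9
Total float = LS - ES = 9 - 0 = 9

9


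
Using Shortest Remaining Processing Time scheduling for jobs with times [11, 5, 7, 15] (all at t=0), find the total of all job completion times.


Since all jobs arrive at t=0, SRPT equals SPT ordering.
SPT order: [5, 7, 11, 15]
Completion times:
  Job 1: p=5, C=5
  Job 2: p=7, C=12
  Job 3: p=11, C=23
  Job 4: p=15, C=38
Total completion time = 5 + 12 + 23 + 38 = 78

78


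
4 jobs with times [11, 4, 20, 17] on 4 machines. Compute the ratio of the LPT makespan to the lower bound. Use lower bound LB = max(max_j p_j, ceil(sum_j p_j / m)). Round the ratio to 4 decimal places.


LPT order: [20, 17, 11, 4]
Machine loads after assignment: [20, 17, 11, 4]
LPT makespan = 20
Lower bound = max(max_job, ceil(total/4)) = max(20, 13) = 20
Ratio = 20 / 20 = 1.0

1.0


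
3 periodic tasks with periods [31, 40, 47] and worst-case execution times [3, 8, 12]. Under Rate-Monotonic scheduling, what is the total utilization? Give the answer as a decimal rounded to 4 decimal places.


Compute individual utilizations (exact fractions):
  Task 1: C/T = 3/31 (approx. 0.0968)
  Task 2: C/T = 8/40 = 1/5 (approx. 0.2)
  Task 3: C/T = 12/47 (approx. 0.2553)
Total utilization U = 3/31 + 1/5 + 12/47 = 4022/7285
Rounded to 4 decimal places: U = 0.5521
RM (Liu & Layland) bound for 3 tasks = 0.779763; compare with U = 4022/7285 (approx. 0.552093)
U <= bound, so schedulable by RM sufficient condition.

0.5521


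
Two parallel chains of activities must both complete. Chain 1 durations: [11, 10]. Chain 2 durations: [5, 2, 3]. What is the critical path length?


Path A total = 11 + 10 = 21
Path B total = 5 + 2 + 3 = 10
Critical path = longest path = max(21, 10) = 21

21


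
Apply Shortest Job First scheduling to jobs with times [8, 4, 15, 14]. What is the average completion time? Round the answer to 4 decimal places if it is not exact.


SJF order (ascending): [4, 8, 14, 15]
Completion times:
  Job 1: burst=4, C=4
  Job 2: burst=8, C=12
  Job 3: burst=14, C=26
  Job 4: burst=15, C=41
Average completion = 83/4 = 20.75

20.75


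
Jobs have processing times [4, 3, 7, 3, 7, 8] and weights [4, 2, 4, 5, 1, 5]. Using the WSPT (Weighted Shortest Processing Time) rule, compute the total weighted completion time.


Compute p/w ratios and sort ascending (WSPT): [(3, 5), (4, 4), (3, 2), (8, 5), (7, 4), (7, 1)]
Compute weighted completion times:
  Job (p=3,w=5): C=3, w*C=5*3=15
  Job (p=4,w=4): C=7, w*C=4*7=28
  Job (p=3,w=2): C=10, w*C=2*10=20
  Job (p=8,w=5): C=18, w*C=5*18=90
  Job (p=7,w=4): C=25, w*C=4*25=100
  Job (p=7,w=1): C=32, w*C=1*32=32
Total weighted completion time = 285

285
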